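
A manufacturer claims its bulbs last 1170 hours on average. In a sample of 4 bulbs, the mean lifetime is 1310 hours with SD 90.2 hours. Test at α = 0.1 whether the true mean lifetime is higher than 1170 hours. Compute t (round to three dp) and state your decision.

t = 3.104; reject H0

H0: μ = 1170; H1: μ > 1170 (one-sample t-test, right-tailed).
t = (x̄ − μ₀)/(s/√n) = (1310 − 1170)/(90.2/√4) = 3.104
df = n − 1 = 3
p-value = P(T ≥ 3.104) ≈ 0.027
Since p ≈ 0.027 < α = 0.1, reject H0; the evidence is statistically significant.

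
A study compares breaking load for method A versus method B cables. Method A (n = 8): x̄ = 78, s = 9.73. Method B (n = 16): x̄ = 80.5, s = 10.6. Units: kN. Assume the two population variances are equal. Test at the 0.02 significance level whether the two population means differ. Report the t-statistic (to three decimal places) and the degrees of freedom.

Let group 1 = method A, group 2 = method B. H0: μ_1 = μ_2; H1: μ_1 ≠ μ_2 (two-sample pooled-variance t-test, two-sided).
s_p² = [(8−1)·9.73² + (16−1)·10.6²]/(8+16−2) = 106.732
t = (78 − 80.5)/√[106.732·(1/8 + 1/16)] = -0.559
df = n₁ + n₂ − 2 = 22
Two-sided p-value ≈ 0.5819
Since p ≈ 0.5819 > α = 0.02, fail to reject H0; the data do not provide sufficient evidence against H0.

t = -0.559, df = 22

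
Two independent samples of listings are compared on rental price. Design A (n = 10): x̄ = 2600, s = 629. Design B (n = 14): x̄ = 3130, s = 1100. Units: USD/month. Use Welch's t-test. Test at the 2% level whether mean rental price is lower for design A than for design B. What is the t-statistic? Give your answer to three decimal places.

Let group 1 = design A, group 2 = design B. H0: μ_1 = μ_2; H1: μ_1 < μ_2 (Welch's two-sample t-test, left-tailed).
t = (x̄_1 − x̄_2)/√(s_1²/n_1 + s_2²/n_2) = (2600 − 3130)/√(629²/10 + 1100²/14) = -1.493
Welch–Satterthwaite df ≈ 21.21
p-value = P(T ≤ -1.493) ≈ 0.0751
Since p ≈ 0.0751 > α = 0.02, fail to reject H0; the data do not provide sufficient evidence against H0.

-1.493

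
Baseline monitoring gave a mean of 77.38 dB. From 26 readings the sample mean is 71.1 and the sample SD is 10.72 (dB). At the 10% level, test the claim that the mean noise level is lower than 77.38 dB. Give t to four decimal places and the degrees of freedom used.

H0: μ = 77.38; H1: μ < 77.38 (one-sample t-test, left-tailed).
t = (x̄ − μ₀)/(s/√n) = (71.1 − 77.38)/(10.72/√26) = -2.9871
df = n − 1 = 25
p-value = P(T ≤ -2.9871) ≈ 0.003
Since p ≈ 0.003 < α = 0.1, reject H0; the data support H1.

t = -2.9871, df = 25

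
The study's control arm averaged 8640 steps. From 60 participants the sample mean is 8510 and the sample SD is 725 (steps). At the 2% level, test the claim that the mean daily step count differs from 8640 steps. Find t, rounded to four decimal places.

-1.3889

H0: μ = 8640; H1: μ ≠ 8640 (one-sample t-test, two-sided).
t = (x̄ − μ₀)/(s/√n) = (8510 − 8640)/(725/√60) = -1.3889
df = n − 1 = 59
Two-sided p-value ≈ 0.170
Since p ≈ 0.170 > α = 0.02, fail to reject H0; the data do not provide sufficient evidence against H0.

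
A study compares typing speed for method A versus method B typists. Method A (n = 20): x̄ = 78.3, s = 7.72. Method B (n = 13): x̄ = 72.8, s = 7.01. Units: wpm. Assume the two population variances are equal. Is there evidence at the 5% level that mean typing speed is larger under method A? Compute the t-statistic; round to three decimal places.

Let group 1 = method A, group 2 = method B. H0: μ_1 = μ_2; H1: μ_1 > μ_2 (two-sample pooled-variance t-test, right-tailed).
s_p² = [(20−1)·7.72² + (13−1)·7.01²]/(20+13−2) = 55.55
t = (78.3 − 72.8)/√[55.55·(1/20 + 1/13)] = 2.071
df = n₁ + n₂ − 2 = 31
p-value = P(T ≥ 2.071) ≈ 0.023
Since p ≈ 0.023 < α = 0.05, reject H0; the data support H1.

2.071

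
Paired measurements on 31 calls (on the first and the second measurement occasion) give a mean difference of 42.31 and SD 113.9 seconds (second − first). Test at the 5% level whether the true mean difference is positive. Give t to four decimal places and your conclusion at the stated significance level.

H0: μ_d = 0; H1: μ_d > 0 (paired t-test on the differences, right-tailed).
t = d̄/(s_d/√n) = 42.31/(113.9/√31) = 2.0682
df = n − 1 = 30
p-value = P(T ≥ 2.0682) ≈ 0.024
Since p ≈ 0.024 < α = 0.05, reject H0; the evidence is statistically significant.

t = 2.0682; reject H0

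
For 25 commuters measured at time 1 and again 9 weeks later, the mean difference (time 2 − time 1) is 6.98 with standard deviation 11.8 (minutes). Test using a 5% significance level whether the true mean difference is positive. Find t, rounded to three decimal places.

H0: μ_d = 0; H1: μ_d > 0 (paired t-test on the differences, right-tailed).
t = d̄/(s_d/√n) = 6.98/(11.8/√25) = 2.958
df = n − 1 = 24
p-value = P(T ≥ 2.958) ≈ 0.0034
Since p ≈ 0.0034 < α = 0.05, reject H0; the data support H1.

2.958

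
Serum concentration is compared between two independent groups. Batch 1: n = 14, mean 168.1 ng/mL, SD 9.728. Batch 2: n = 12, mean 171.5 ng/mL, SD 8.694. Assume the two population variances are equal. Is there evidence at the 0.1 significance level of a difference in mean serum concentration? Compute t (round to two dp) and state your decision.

t = -0.93; fail to reject H0

Let group 1 = batch 1, group 2 = batch 2. H0: μ_1 = μ_2; H1: μ_1 ≠ μ_2 (two-sample pooled-variance t-test, two-sided).
s_p² = [(14−1)·9.728² + (12−1)·8.694²]/(14+12−2) = 85.9035
t = (168.1 − 171.5)/√[85.9035·(1/14 + 1/12)] = -0.93
df = n₁ + n₂ − 2 = 24
Two-sided p-value ≈ 0.360
Since p ≈ 0.360 > α = 0.1, fail to reject H0; the evidence is not statistically significant.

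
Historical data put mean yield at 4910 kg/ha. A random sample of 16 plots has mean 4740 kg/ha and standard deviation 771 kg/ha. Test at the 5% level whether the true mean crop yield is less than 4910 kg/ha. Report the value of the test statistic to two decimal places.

-0.88

H0: μ = 4910; H1: μ < 4910 (one-sample t-test, left-tailed).
t = (x̄ − μ₀)/(s/√n) = (4740 − 4910)/(771/√16) = -0.88
df = n − 1 = 15
p-value = P(T ≤ -0.88) ≈ 0.1959
Since p ≈ 0.1959 > α = 0.05, fail to reject H0; the evidence is not statistically significant.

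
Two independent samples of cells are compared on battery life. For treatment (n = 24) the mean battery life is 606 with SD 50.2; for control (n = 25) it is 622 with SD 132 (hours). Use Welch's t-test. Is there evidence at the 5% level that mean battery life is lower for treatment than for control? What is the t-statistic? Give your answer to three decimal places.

-0.565

Let group 1 = treatment, group 2 = control. H0: μ_1 = μ_2; H1: μ_1 < μ_2 (Welch's two-sample t-test, left-tailed).
t = (x̄_1 − x̄_2)/√(s_1²/n_1 + s_2²/n_2) = (606 − 622)/√(50.2²/24 + 132²/25) = -0.565
Welch–Satterthwaite df ≈ 31.04
p-value = P(T ≤ -0.565) ≈ 0.288
Since p ≈ 0.288 > α = 0.05, fail to reject H0; the data do not provide sufficient evidence against H0.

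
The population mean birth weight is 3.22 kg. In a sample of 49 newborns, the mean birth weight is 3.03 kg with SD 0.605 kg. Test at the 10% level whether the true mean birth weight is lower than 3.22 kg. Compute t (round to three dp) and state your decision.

H0: μ = 3.22; H1: μ < 3.22 (one-sample t-test, left-tailed).
t = (x̄ − μ₀)/(s/√n) = (3.03 − 3.22)/(0.605/√49) = -2.198
df = n − 1 = 48
p-value = P(T ≤ -2.198) ≈ 0.0164
Since p ≈ 0.0164 < α = 0.1, reject H0; the evidence is statistically significant.

t = -2.198; reject H0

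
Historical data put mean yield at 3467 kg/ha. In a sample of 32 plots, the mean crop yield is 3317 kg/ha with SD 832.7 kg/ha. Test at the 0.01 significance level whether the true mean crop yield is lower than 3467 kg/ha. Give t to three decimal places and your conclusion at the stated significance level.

H0: μ = 3467; H1: μ < 3467 (one-sample t-test, left-tailed).
t = (x̄ − μ₀)/(s/√n) = (3317 − 3467)/(832.7/√32) = -1.019
df = n − 1 = 31
p-value = P(T ≤ -1.019) ≈ 0.158
Since p ≈ 0.158 > α = 0.01, fail to reject H0; the evidence is not statistically significant.

t = -1.019; fail to reject H0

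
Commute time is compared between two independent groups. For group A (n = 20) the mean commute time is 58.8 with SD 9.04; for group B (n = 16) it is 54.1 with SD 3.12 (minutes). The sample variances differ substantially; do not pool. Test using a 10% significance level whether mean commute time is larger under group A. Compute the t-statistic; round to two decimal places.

Let group 1 = group A, group 2 = group B. H0: μ_1 = μ_2; H1: μ_1 > μ_2 (Welch's two-sample t-test, right-tailed).
t = (x̄_1 − x̄_2)/√(s_1²/n_1 + s_2²/n_2) = (58.8 − 54.1)/√(9.04²/20 + 3.12²/16) = 2.17
Welch–Satterthwaite df ≈ 24.39
p-value = P(T ≥ 2.17) ≈ 0.020
Since p ≈ 0.020 < α = 0.1, reject H0; the data support H1.

2.17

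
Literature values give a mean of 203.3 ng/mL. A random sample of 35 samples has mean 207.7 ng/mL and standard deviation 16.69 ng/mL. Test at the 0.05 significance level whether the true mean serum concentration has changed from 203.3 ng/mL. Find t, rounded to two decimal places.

1.56

H0: μ = 203.3; H1: μ ≠ 203.3 (one-sample t-test, two-sided).
t = (x̄ − μ₀)/(s/√n) = (207.7 − 203.3)/(16.69/√35) = 1.56
df = n − 1 = 34
Two-sided p-value ≈ 0.128
Since p ≈ 0.128 > α = 0.05, fail to reject H0; the evidence is not statistically significant.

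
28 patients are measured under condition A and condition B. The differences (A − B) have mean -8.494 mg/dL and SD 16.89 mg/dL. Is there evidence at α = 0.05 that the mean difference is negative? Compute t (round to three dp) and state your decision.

t = -2.661; reject H0

H0: μ_d = 0; H1: μ_d < 0 (paired t-test on the differences, left-tailed).
t = d̄/(s_d/√n) = -8.494/(16.89/√28) = -2.661
df = n − 1 = 27
p-value = P(T ≤ -2.661) ≈ 0.0065
Since p ≈ 0.0065 < α = 0.05, reject H0; the evidence is statistically significant.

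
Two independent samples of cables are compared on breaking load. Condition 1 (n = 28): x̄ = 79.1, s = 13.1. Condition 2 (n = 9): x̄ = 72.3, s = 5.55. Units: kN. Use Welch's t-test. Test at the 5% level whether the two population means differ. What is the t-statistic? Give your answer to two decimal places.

2.20

Let group 1 = condition 1, group 2 = condition 2. H0: μ_1 = μ_2; H1: μ_1 ≠ μ_2 (Welch's two-sample t-test, two-sided).
t = (x̄_1 − x̄_2)/√(s_1²/n_1 + s_2²/n_2) = (79.1 − 72.3)/√(13.1²/28 + 5.55²/9) = 2.20
Welch–Satterthwaite df ≈ 31.95
Two-sided p-value ≈ 0.0351
Since p ≈ 0.0351 < α = 0.05, reject H0; the data support H1.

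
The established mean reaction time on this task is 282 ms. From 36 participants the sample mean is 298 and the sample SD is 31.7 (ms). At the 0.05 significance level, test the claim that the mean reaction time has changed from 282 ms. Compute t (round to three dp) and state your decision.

H0: μ = 282; H1: μ ≠ 282 (one-sample t-test, two-sided).
t = (x̄ − μ₀)/(s/√n) = (298 − 282)/(31.7/√36) = 3.028
df = n − 1 = 35
Two-sided p-value ≈ 0.0046
Since p ≈ 0.0046 < α = 0.05, reject H0; the data support H1.

t = 3.028; reject H0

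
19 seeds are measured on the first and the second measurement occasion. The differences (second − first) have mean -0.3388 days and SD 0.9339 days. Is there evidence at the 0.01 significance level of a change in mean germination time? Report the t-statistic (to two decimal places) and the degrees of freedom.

t = -1.58, df = 18

H0: μ_d = 0; H1: μ_d ≠ 0 (paired t-test on the differences, two-sided).
t = d̄/(s_d/√n) = -0.3388/(0.9339/√19) = -1.58
df = n − 1 = 18
Two-sided p-value ≈ 0.131
Since p ≈ 0.131 > α = 0.01, fail to reject H0; the data do not provide sufficient evidence against H0.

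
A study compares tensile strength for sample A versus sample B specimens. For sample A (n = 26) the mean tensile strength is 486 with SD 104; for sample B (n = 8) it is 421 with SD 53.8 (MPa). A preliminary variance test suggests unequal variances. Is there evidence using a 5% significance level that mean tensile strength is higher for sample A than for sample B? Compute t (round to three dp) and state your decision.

t = 2.331; reject H0

Let group 1 = sample A, group 2 = sample B. H0: μ_1 = μ_2; H1: μ_1 > μ_2 (Welch's two-sample t-test, right-tailed).
t = (x̄_1 − x̄_2)/√(s_1²/n_1 + s_2²/n_2) = (486 − 421)/√(104²/26 + 53.8²/8) = 2.331
Welch–Satterthwaite df ≈ 23.61
p-value = P(T ≥ 2.331) ≈ 0.0143
Since p ≈ 0.0143 < α = 0.05, reject H0; the evidence is statistically significant.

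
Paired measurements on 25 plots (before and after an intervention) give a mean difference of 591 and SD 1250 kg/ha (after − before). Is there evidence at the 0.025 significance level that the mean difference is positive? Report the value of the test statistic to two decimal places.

2.36

H0: μ_d = 0; H1: μ_d > 0 (paired t-test on the differences, right-tailed).
t = d̄/(s_d/√n) = 591/(1250/√25) = 2.36
df = n − 1 = 24
p-value = P(T ≥ 2.36) ≈ 0.013
Since p ≈ 0.013 < α = 0.025, reject H0; the data support H1.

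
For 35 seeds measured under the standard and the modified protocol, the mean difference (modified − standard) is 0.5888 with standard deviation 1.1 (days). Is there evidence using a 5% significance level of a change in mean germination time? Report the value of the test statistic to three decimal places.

H0: μ_d = 0; H1: μ_d ≠ 0 (paired t-test on the differences, two-sided).
t = d̄/(s_d/√n) = 0.5888/(1.1/√35) = 3.167
df = n − 1 = 34
Two-sided p-value ≈ 0.0032
Since p ≈ 0.0032 < α = 0.05, reject H0; the data support H1.

3.167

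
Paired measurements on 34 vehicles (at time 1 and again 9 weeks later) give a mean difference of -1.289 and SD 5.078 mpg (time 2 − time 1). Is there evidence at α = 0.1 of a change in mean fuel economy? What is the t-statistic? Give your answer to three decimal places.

-1.480

H0: μ_d = 0; H1: μ_d ≠ 0 (paired t-test on the differences, two-sided).
t = d̄/(s_d/√n) = -1.289/(5.078/√34) = -1.480
df = n − 1 = 33
Two-sided p-value ≈ 0.148
Since p ≈ 0.148 > α = 0.1, fail to reject H0; the data do not provide sufficient evidence against H0.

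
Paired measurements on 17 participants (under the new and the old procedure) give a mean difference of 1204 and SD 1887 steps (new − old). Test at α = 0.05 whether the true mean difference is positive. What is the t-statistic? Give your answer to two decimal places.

2.63

H0: μ_d = 0; H1: μ_d > 0 (paired t-test on the differences, right-tailed).
t = d̄/(s_d/√n) = 1204/(1887/√17) = 2.63
df = n − 1 = 16
p-value = P(T ≥ 2.63) ≈ 0.0091
Since p ≈ 0.0091 < α = 0.05, reject H0; the evidence is statistically significant.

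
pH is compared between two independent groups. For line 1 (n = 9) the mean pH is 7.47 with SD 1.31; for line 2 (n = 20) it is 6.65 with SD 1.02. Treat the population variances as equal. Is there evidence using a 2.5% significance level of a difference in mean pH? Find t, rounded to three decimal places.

1.834

Let group 1 = line 1, group 2 = line 2. H0: μ_1 = μ_2; H1: μ_1 ≠ μ_2 (two-sample pooled-variance t-test, two-sided).
s_p² = [(9−1)·1.31² + (20−1)·1.02²]/(9+20−2) = 1.24061
t = (7.47 − 6.65)/√[1.24061·(1/9 + 1/20)] = 1.834
df = n₁ + n₂ − 2 = 27
Two-sided p-value ≈ 0.0777
Since p ≈ 0.0777 > α = 0.025, fail to reject H0; the evidence is not statistically significant.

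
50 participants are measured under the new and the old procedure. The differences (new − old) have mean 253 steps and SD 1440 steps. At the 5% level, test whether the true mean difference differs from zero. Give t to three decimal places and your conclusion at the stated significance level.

t = 1.242; fail to reject H0

H0: μ_d = 0; H1: μ_d ≠ 0 (paired t-test on the differences, two-sided).
t = d̄/(s_d/√n) = 253/(1440/√50) = 1.242
df = n − 1 = 49
Two-sided p-value ≈ 0.2200
Since p ≈ 0.2200 > α = 0.05, fail to reject H0; the data do not provide sufficient evidence against H0.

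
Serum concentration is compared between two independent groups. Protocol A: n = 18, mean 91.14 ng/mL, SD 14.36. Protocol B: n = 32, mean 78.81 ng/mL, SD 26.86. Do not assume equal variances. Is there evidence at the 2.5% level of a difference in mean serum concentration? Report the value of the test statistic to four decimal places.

Let group 1 = protocol A, group 2 = protocol B. H0: μ_1 = μ_2; H1: μ_1 ≠ μ_2 (Welch's two-sample t-test, two-sided).
t = (x̄_1 − x̄_2)/√(s_1²/n_1 + s_2²/n_2) = (91.14 − 78.81)/√(14.36²/18 + 26.86²/32) = 2.1145
Welch–Satterthwaite df ≈ 47.94
Two-sided p-value ≈ 0.0397
Since p ≈ 0.0397 > α = 0.025, fail to reject H0; the data do not provide sufficient evidence against H0.

2.1145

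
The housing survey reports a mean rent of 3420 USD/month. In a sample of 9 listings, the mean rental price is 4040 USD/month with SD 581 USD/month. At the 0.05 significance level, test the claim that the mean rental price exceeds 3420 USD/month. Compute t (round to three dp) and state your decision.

t = 3.201; reject H0

H0: μ = 3420; H1: μ > 3420 (one-sample t-test, right-tailed).
t = (x̄ − μ₀)/(s/√n) = (4040 − 3420)/(581/√9) = 3.201
df = n − 1 = 8
p-value = P(T ≥ 3.201) ≈ 0.006
Since p ≈ 0.006 < α = 0.05, reject H0; the evidence is statistically significant.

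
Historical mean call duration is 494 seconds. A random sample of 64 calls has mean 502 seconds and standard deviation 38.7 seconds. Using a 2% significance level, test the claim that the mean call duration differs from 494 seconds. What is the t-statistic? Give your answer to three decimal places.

1.654

H0: μ = 494; H1: μ ≠ 494 (one-sample t-test, two-sided).
t = (x̄ − μ₀)/(s/√n) = (502 − 494)/(38.7/√64) = 1.654
df = n − 1 = 63
Two-sided p-value ≈ 0.1032
Since p ≈ 0.1032 > α = 0.02, fail to reject H0; the data do not provide sufficient evidence against H0.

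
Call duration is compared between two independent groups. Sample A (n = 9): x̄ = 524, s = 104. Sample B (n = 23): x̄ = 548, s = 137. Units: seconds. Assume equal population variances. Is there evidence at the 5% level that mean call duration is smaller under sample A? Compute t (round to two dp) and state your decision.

Let group 1 = sample A, group 2 = sample B. H0: μ_1 = μ_2; H1: μ_1 < μ_2 (two-sample pooled-variance t-test, left-tailed).
s_p² = [(9−1)·104² + (23−1)·137²]/(9+23−2) = 16648.2
t = (524 − 548)/√[16648.2·(1/9 + 1/23)] = -0.47
df = n₁ + n₂ − 2 = 30
p-value = P(T ≤ -0.47) ≈ 0.320
Since p ≈ 0.320 > α = 0.05, fail to reject H0; the data do not provide sufficient evidence against H0.

t = -0.47; fail to reject H0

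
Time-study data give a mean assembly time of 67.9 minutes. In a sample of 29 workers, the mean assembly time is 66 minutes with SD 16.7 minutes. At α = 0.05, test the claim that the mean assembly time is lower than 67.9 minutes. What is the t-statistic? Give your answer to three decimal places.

-0.613

H0: μ = 67.9; H1: μ < 67.9 (one-sample t-test, left-tailed).
t = (x̄ − μ₀)/(s/√n) = (66 − 67.9)/(16.7/√29) = -0.613
df = n − 1 = 28
p-value = P(T ≤ -0.613) ≈ 0.273
Since p ≈ 0.273 > α = 0.05, fail to reject H0; the evidence is not statistically significant.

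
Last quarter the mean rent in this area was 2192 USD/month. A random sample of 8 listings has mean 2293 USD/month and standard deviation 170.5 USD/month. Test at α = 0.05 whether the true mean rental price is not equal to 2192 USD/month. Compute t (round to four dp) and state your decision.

t = 1.6755; fail to reject H0

H0: μ = 2192; H1: μ ≠ 2192 (one-sample t-test, two-sided).
t = (x̄ − μ₀)/(s/√n) = (2293 − 2192)/(170.5/√8) = 1.6755
df = n − 1 = 7
Two-sided p-value ≈ 0.1377
Since p ≈ 0.1377 > α = 0.05, fail to reject H0; the data do not provide sufficient evidence against H0.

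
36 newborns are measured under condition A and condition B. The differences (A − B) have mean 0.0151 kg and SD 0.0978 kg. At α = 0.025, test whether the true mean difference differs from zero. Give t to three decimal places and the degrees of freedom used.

H0: μ_d = 0; H1: μ_d ≠ 0 (paired t-test on the differences, two-sided).
t = d̄/(s_d/√n) = 0.0151/(0.0978/√36) = 0.926
df = n − 1 = 35
Two-sided p-value ≈ 0.361
Since p ≈ 0.361 > α = 0.025, fail to reject H0; the evidence is not statistically significant.

t = 0.926, df = 35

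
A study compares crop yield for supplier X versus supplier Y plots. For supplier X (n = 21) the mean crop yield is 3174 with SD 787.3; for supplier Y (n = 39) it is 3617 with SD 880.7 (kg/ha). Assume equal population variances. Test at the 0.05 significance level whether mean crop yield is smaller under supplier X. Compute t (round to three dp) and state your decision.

Let group 1 = supplier X, group 2 = supplier Y. H0: μ_1 = μ_2; H1: μ_1 < μ_2 (two-sample pooled-variance t-test, left-tailed).
s_p² = [(21−1)·787.3² + (39−1)·880.7²]/(21+39−2) = 721911
t = (3174 − 3617)/√[721911·(1/21 + 1/39)] = -1.926
df = n₁ + n₂ − 2 = 58
p-value = P(T ≤ -1.926) ≈ 0.0295
Since p ≈ 0.0295 < α = 0.05, reject H0; the data support H1.

t = -1.926; reject H0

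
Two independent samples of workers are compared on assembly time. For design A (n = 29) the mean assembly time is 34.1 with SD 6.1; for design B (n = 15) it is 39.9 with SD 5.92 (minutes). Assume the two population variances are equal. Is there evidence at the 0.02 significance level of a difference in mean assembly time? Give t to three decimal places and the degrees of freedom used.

t = -3.019, df = 42

Let group 1 = design A, group 2 = design B. H0: μ_1 = μ_2; H1: μ_1 ≠ μ_2 (two-sample pooled-variance t-test, two-sided).
s_p² = [(29−1)·6.1² + (15−1)·5.92²]/(29+15−2) = 36.4888
t = (34.1 − 39.9)/√[36.4888·(1/29 + 1/15)] = -3.019
df = n₁ + n₂ − 2 = 42
Two-sided p-value ≈ 0.004
Since p ≈ 0.004 < α = 0.02, reject H0; the evidence is statistically significant.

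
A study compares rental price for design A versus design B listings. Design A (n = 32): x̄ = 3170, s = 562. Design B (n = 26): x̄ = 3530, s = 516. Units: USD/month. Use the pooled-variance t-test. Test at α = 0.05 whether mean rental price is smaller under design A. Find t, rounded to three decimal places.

-2.516

Let group 1 = design A, group 2 = design B. H0: μ_1 = μ_2; H1: μ_1 < μ_2 (two-sample pooled-variance t-test, left-tailed).
s_p² = [(32−1)·562² + (26−1)·516²]/(32+26−2) = 293706
t = (3170 − 3530)/√[293706·(1/32 + 1/26)] = -2.516
df = n₁ + n₂ − 2 = 56
p-value = P(T ≤ -2.516) ≈ 0.0074
Since p ≈ 0.0074 < α = 0.05, reject H0; the evidence is statistically significant.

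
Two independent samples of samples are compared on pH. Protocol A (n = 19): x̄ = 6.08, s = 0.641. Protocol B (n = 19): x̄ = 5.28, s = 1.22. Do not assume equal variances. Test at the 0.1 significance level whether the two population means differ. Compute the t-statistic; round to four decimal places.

Let group 1 = protocol A, group 2 = protocol B. H0: μ_1 = μ_2; H1: μ_1 ≠ μ_2 (Welch's two-sample t-test, two-sided).
t = (x̄_1 − x̄_2)/√(s_1²/n_1 + s_2²/n_2) = (6.08 − 5.28)/√(0.641²/19 + 1.22²/19) = 2.5303
Welch–Satterthwaite df ≈ 27.23
Two-sided p-value ≈ 0.017
Since p ≈ 0.017 < α = 0.1, reject H0; the data support H1.

2.5303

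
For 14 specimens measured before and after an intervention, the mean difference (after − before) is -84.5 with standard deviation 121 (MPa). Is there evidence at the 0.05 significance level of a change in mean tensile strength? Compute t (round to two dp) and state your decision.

t = -2.61; reject H0

H0: μ_d = 0; H1: μ_d ≠ 0 (paired t-test on the differences, two-sided).
t = d̄/(s_d/√n) = -84.5/(121/√14) = -2.61
df = n − 1 = 13
Two-sided p-value ≈ 0.021
Since p ≈ 0.021 < α = 0.05, reject H0; the evidence is statistically significant.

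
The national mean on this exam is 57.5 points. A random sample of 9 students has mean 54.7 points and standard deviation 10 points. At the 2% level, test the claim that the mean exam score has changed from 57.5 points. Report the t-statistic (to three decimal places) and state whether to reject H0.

H0: μ = 57.5; H1: μ ≠ 57.5 (one-sample t-test, two-sided).
t = (x̄ − μ₀)/(s/√n) = (54.7 − 57.5)/(10/√9) = -0.840
df = n − 1 = 8
Two-sided p-value ≈ 0.425
Since p ≈ 0.425 > α = 0.02, fail to reject H0; the data do not provide sufficient evidence against H0.

t = -0.840; fail to reject H0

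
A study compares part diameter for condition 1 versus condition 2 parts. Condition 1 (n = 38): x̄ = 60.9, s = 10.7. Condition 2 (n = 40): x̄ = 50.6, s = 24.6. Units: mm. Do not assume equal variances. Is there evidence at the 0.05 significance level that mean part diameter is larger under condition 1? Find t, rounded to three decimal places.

Let group 1 = condition 1, group 2 = condition 2. H0: μ_1 = μ_2; H1: μ_1 > μ_2 (Welch's two-sample t-test, right-tailed).
t = (x̄_1 − x̄_2)/√(s_1²/n_1 + s_2²/n_2) = (60.9 − 50.6)/√(10.7²/38 + 24.6²/40) = 2.418
Welch–Satterthwaite df ≈ 53.83
p-value = P(T ≥ 2.418) ≈ 0.010
Since p ≈ 0.010 < α = 0.05, reject H0; the evidence is statistically significant.

2.418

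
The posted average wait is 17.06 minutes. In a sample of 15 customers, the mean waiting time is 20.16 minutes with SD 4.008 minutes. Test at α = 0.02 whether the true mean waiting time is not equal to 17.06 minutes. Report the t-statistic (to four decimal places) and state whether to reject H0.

H0: μ = 17.06; H1: μ ≠ 17.06 (one-sample t-test, two-sided).
t = (x̄ − μ₀)/(s/√n) = (20.16 − 17.06)/(4.008/√15) = 2.9956
df = n − 1 = 14
Two-sided p-value ≈ 0.010
Since p ≈ 0.010 < α = 0.02, reject H0; the evidence is statistically significant.

t = 2.9956; reject H0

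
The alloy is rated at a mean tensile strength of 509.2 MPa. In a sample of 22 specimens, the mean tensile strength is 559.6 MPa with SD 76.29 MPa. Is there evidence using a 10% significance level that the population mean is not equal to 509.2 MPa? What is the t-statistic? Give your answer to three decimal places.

3.099

H0: μ = 509.2; H1: μ ≠ 509.2 (one-sample t-test, two-sided).
t = (x̄ − μ₀)/(s/√n) = (559.6 − 509.2)/(76.29/√22) = 3.099
df = n − 1 = 21
Two-sided p-value ≈ 0.0054
Since p ≈ 0.0054 < α = 0.1, reject H0; the evidence is statistically significant.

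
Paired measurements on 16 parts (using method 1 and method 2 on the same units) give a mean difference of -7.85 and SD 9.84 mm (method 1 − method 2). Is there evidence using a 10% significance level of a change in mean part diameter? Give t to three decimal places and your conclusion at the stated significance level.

t = -3.191; reject H0

H0: μ_d = 0; H1: μ_d ≠ 0 (paired t-test on the differences, two-sided).
t = d̄/(s_d/√n) = -7.85/(9.84/√16) = -3.191
df = n − 1 = 15
Two-sided p-value ≈ 0.0061
Since p ≈ 0.0061 < α = 0.1, reject H0; the data support H1.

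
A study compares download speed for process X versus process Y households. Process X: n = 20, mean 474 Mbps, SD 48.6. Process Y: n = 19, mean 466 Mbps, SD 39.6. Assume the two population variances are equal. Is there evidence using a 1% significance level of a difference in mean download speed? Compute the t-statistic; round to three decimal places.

0.562

Let group 1 = process X, group 2 = process Y. H0: μ_1 = μ_2; H1: μ_1 ≠ μ_2 (two-sample pooled-variance t-test, two-sided).
s_p² = [(20−1)·48.6² + (19−1)·39.6²]/(20+19−2) = 1975.79
t = (474 − 466)/√[1975.79·(1/20 + 1/19)] = 0.562
df = n₁ + n₂ − 2 = 37
Two-sided p-value ≈ 0.5776
Since p ≈ 0.5776 > α = 0.01, fail to reject H0; the data do not provide sufficient evidence against H0.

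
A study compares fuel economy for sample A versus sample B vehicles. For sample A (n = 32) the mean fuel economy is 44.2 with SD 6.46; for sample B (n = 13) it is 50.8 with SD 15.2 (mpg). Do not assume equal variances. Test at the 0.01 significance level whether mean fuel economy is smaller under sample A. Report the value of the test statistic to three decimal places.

-1.511

Let group 1 = sample A, group 2 = sample B. H0: μ_1 = μ_2; H1: μ_1 < μ_2 (Welch's two-sample t-test, left-tailed).
t = (x̄_1 − x̄_2)/√(s_1²/n_1 + s_2²/n_2) = (44.2 − 50.8)/√(6.46²/32 + 15.2²/13) = -1.511
Welch–Satterthwaite df ≈ 13.80
p-value = P(T ≤ -1.511) ≈ 0.077
Since p ≈ 0.077 > α = 0.01, fail to reject H0; the evidence is not statistically significant.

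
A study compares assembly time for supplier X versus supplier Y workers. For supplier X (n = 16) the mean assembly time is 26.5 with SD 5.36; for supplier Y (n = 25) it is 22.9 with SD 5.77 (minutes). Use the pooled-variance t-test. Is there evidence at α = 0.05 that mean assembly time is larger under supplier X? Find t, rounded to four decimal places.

2.0023

Let group 1 = supplier X, group 2 = supplier Y. H0: μ_1 = μ_2; H1: μ_1 > μ_2 (two-sample pooled-variance t-test, right-tailed).
s_p² = [(16−1)·5.36² + (25−1)·5.77²]/(16+25−2) = 31.5378
t = (26.5 − 22.9)/√[31.5378·(1/16 + 1/25)] = 2.0023
df = n₁ + n₂ − 2 = 39
p-value = P(T ≥ 2.0023) ≈ 0.0261
Since p ≈ 0.0261 < α = 0.05, reject H0; the data support H1.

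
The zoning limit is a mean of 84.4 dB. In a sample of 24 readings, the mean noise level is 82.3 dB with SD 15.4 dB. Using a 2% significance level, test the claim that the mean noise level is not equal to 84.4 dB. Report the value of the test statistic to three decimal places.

H0: μ = 84.4; H1: μ ≠ 84.4 (one-sample t-test, two-sided).
t = (x̄ − μ₀)/(s/√n) = (82.3 − 84.4)/(15.4/√24) = -0.668
df = n − 1 = 23
Two-sided p-value ≈ 0.511
Since p ≈ 0.511 > α = 0.02, fail to reject H0; the evidence is not statistically significant.

-0.668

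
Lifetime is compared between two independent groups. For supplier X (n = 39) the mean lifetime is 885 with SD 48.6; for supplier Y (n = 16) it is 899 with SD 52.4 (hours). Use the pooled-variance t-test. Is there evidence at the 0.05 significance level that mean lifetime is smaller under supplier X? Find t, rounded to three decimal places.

Let group 1 = supplier X, group 2 = supplier Y. H0: μ_1 = μ_2; H1: μ_1 < μ_2 (two-sample pooled-variance t-test, left-tailed).
s_p² = [(39−1)·48.6² + (16−1)·52.4²]/(39+16−2) = 2470.58
t = (885 − 899)/√[2470.58·(1/39 + 1/16)] = -0.949
df = n₁ + n₂ − 2 = 53
p-value = P(T ≤ -0.949) ≈ 0.1735
Since p ≈ 0.1735 > α = 0.05, fail to reject H0; the data do not provide sufficient evidence against H0.

-0.949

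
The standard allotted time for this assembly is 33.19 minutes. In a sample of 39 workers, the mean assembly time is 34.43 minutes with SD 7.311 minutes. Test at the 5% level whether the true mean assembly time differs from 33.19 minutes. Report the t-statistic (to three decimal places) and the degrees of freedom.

t = 1.059, df = 38

H0: μ = 33.19; H1: μ ≠ 33.19 (one-sample t-test, two-sided).
t = (x̄ − μ₀)/(s/√n) = (34.43 − 33.19)/(7.311/√39) = 1.059
df = n − 1 = 38
Two-sided p-value ≈ 0.296
Since p ≈ 0.296 > α = 0.05, fail to reject H0; the data do not provide sufficient evidence against H0.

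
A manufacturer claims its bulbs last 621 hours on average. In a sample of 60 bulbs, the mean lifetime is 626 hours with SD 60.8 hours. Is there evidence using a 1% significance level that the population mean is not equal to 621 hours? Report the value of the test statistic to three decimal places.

H0: μ = 621; H1: μ ≠ 621 (one-sample t-test, two-sided).
t = (x̄ − μ₀)/(s/√n) = (626 − 621)/(60.8/√60) = 0.637
df = n − 1 = 59
Two-sided p-value ≈ 0.5266
Since p ≈ 0.5266 > α = 0.01, fail to reject H0; the evidence is not statistically significant.

0.637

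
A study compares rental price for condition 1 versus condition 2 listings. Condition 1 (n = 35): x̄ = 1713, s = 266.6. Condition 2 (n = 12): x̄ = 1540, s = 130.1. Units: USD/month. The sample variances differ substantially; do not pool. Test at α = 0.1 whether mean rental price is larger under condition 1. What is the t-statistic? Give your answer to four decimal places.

Let group 1 = condition 1, group 2 = condition 2. H0: μ_1 = μ_2; H1: μ_1 > μ_2 (Welch's two-sample t-test, right-tailed).
t = (x̄_1 − x̄_2)/√(s_1²/n_1 + s_2²/n_2) = (1713 − 1540)/√(266.6²/35 + 130.1²/12) = 2.9491
Welch–Satterthwaite df ≈ 39.19
p-value = P(T ≥ 2.9491) ≈ 0.0027
Since p ≈ 0.0027 < α = 0.1, reject H0; the data support H1.

2.9491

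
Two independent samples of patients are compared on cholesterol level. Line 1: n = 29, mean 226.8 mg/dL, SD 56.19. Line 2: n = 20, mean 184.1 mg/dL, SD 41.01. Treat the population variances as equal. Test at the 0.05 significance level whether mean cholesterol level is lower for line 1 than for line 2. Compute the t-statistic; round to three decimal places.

Let group 1 = line 1, group 2 = line 2. H0: μ_1 = μ_2; H1: μ_1 < μ_2 (two-sample pooled-variance t-test, left-tailed).
s_p² = [(29−1)·56.19² + (20−1)·41.01²]/(29+20−2) = 2560.84
t = (226.8 − 184.1)/√[2560.84·(1/29 + 1/20)] = 2.903
df = n₁ + n₂ − 2 = 47
p-value = P(T ≤ 2.903) ≈ 0.9972
Since p ≈ 0.9972 > α = 0.05, fail to reject H0; the data do not provide sufficient evidence against H0.

2.903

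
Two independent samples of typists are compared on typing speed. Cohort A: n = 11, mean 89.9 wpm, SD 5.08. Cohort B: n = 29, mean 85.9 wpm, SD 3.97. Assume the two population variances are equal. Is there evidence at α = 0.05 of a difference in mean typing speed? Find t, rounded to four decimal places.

Let group 1 = cohort A, group 2 = cohort B. H0: μ_1 = μ_2; H1: μ_1 ≠ μ_2 (two-sample pooled-variance t-test, two-sided).
s_p² = [(11−1)·5.08² + (29−1)·3.97²]/(11+29−2) = 18.4045
t = (89.9 − 85.9)/√[18.4045·(1/11 + 1/29)] = 2.6331
df = n₁ + n₂ − 2 = 38
Two-sided p-value ≈ 0.012
Since p ≈ 0.012 < α = 0.05, reject H0; the data support H1.

2.6331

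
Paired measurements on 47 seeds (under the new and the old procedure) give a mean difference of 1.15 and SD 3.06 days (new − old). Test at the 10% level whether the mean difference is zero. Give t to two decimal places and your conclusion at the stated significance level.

H0: μ_d = 0; H1: μ_d ≠ 0 (paired t-test on the differences, two-sided).
t = d̄/(s_d/√n) = 1.15/(3.06/√47) = 2.58
df = n − 1 = 46
Two-sided p-value ≈ 0.0133
Since p ≈ 0.0133 < α = 0.1, reject H0; the data support H1.

t = 2.58; reject H0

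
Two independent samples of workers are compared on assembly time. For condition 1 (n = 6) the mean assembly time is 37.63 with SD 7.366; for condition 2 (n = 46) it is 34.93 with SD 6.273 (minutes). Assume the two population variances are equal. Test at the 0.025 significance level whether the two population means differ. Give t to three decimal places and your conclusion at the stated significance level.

t = 0.973; fail to reject H0

Let group 1 = condition 1, group 2 = condition 2. H0: μ_1 = μ_2; H1: μ_1 ≠ μ_2 (two-sample pooled-variance t-test, two-sided).
s_p² = [(6−1)·7.366² + (46−1)·6.273²]/(6+46−2) = 40.8413
t = (37.63 − 34.93)/√[40.8413·(1/6 + 1/46)] = 0.973
df = n₁ + n₂ − 2 = 50
Two-sided p-value ≈ 0.335
Since p ≈ 0.335 > α = 0.025, fail to reject H0; the data do not provide sufficient evidence against H0.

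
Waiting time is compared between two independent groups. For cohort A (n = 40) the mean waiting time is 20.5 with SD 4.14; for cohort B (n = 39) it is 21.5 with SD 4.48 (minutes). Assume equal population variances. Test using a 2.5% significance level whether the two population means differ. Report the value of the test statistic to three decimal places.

Let group 1 = cohort A, group 2 = cohort B. H0: μ_1 = μ_2; H1: μ_1 ≠ μ_2 (two-sample pooled-variance t-test, two-sided).
s_p² = [(40−1)·4.14² + (39−1)·4.48²]/(40+39−2) = 18.586
t = (20.5 − 21.5)/√[18.586·(1/40 + 1/39)] = -1.031
df = n₁ + n₂ − 2 = 77
Two-sided p-value ≈ 0.3059
Since p ≈ 0.3059 > α = 0.025, fail to reject H0; the data do not provide sufficient evidence against H0.

-1.031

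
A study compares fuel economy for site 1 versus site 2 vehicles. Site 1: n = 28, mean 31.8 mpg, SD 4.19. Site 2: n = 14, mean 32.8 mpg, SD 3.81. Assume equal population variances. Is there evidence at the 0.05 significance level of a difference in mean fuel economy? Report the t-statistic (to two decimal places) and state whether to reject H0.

Let group 1 = site 1, group 2 = site 2. H0: μ_1 = μ_2; H1: μ_1 ≠ μ_2 (two-sample pooled-variance t-test, two-sided).
s_p² = [(28−1)·4.19² + (14−1)·3.81²]/(28+14−2) = 16.5681
t = (31.8 − 32.8)/√[16.5681·(1/28 + 1/14)] = -0.75
df = n₁ + n₂ − 2 = 40
Two-sided p-value ≈ 0.4573
Since p ≈ 0.4573 > α = 0.05, fail to reject H0; the data do not provide sufficient evidence against H0.

t = -0.75; fail to reject H0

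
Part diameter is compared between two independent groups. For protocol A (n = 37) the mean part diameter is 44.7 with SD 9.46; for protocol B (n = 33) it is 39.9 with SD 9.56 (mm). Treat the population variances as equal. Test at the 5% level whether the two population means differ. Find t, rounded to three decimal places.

2.109

Let group 1 = protocol A, group 2 = protocol B. H0: μ_1 = μ_2; H1: μ_1 ≠ μ_2 (two-sample pooled-variance t-test, two-sided).
s_p² = [(37−1)·9.46² + (33−1)·9.56²]/(37+33−2) = 90.3867
t = (44.7 − 39.9)/√[90.3867·(1/37 + 1/33)] = 2.109
df = n₁ + n₂ − 2 = 68
Two-sided p-value ≈ 0.039
Since p ≈ 0.039 < α = 0.05, reject H0; the data support H1.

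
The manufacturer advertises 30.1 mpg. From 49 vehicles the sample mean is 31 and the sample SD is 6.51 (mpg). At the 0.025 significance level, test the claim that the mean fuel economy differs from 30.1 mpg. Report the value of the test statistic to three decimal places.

H0: μ = 30.1; H1: μ ≠ 30.1 (one-sample t-test, two-sided).
t = (x̄ − μ₀)/(s/√n) = (31 − 30.1)/(6.51/√49) = 0.968
df = n − 1 = 48
Two-sided p-value ≈ 0.3380
Since p ≈ 0.3380 > α = 0.025, fail to reject H0; the evidence is not statistically significant.

0.968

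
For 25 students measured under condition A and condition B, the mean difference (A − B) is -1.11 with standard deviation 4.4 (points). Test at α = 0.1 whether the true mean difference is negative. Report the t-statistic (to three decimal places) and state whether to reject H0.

H0: μ_d = 0; H1: μ_d < 0 (paired t-test on the differences, left-tailed).
t = d̄/(s_d/√n) = -1.11/(4.4/√25) = -1.261
df = n − 1 = 24
p-value = P(T ≤ -1.261) ≈ 0.110
Since p ≈ 0.110 > α = 0.1, fail to reject H0; the evidence is not statistically significant.

t = -1.261; fail to reject H0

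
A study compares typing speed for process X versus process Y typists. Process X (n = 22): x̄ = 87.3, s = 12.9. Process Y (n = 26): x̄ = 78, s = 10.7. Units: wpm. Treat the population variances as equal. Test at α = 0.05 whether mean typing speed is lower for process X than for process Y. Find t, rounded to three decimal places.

Let group 1 = process X, group 2 = process Y. H0: μ_1 = μ_2; H1: μ_1 < μ_2 (two-sample pooled-variance t-test, left-tailed).
s_p² = [(22−1)·12.9² + (26−1)·10.7²]/(22+26−2) = 138.193
t = (87.3 − 78)/√[138.193·(1/22 + 1/26)] = 2.731
df = n₁ + n₂ − 2 = 46
p-value = P(T ≤ 2.731) ≈ 0.9955
Since p ≈ 0.9955 > α = 0.05, fail to reject H0; the evidence is not statistically significant.

2.731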